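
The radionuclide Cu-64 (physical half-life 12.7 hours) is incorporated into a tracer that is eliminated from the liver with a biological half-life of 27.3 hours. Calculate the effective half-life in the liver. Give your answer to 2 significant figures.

1/t_eff = 1/t_phys + 1/t_biol = 1/12.7 + 1/27.3 = 0.11537 per hour.
t_eff = 12.7 × 27.3 / (12.7 + 27.3) ≈ 8.6677 hours.

8.7 hours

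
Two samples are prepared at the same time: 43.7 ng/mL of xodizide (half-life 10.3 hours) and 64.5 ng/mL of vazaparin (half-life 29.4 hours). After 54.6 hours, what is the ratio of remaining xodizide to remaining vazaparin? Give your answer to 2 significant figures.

0.062

xodizide: 43.7 × (1/2)^(54.6/10.3) = 43.7 × (1/2)^5.301 ≈ 1.1085 ng/mL.
vazaparin: 64.5 × (1/2)^(54.6/29.4) = 64.5 × (1/2)^1.8571 ≈ 17.803 ng/mL.
Ratio ≈ 1.1085 / 17.803 ≈ 0.062262.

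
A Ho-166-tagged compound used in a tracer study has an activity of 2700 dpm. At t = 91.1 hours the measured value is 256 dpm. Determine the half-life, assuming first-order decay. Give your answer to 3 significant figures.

A/A₀ = 256/2700 ≈ 0.094815.
n = log₂(10.547) ≈ 3.3987 half-lives elapsed in 91.1 hours.
t½ = 91.1/3.3987 ≈ 26.804 hours.

26.8 hours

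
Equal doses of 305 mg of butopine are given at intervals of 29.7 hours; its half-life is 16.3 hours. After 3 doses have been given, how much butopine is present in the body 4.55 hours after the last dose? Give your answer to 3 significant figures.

The 3 doses were given 63.95, 34.25, 4.55 hours ago.
Total = 305·(1/2)^(63.95/16.3) + 305·(1/2)^(34.25/16.3) + 305·(1/2)^(4.55/16.3)
      = 20.103 + 71.083 + 251.34 ≈ 342.53 mg.

343 mg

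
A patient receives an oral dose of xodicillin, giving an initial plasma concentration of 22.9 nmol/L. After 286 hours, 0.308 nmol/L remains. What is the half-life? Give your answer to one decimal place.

46.0 hours

A/A₀ = 0.308/22.9 ≈ 0.01345.
n = log₂(74.351) ≈ 6.2163 half-lives elapsed in 286 hours.
t½ = 286/6.2163 ≈ 46.008 hours.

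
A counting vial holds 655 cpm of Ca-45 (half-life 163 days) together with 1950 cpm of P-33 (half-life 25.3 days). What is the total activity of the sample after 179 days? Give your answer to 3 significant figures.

320 cpm

Ca-45: 655 × (1/2)^(179/163) = 655 × (1/2)^1.0982 ≈ 305.96 cpm.
P-33: 1950 × (1/2)^(179/25.3) = 1950 × (1/2)^7.0751 ≈ 14.462 cpm.
Total = 305.96 + 14.462 ≈ 320.42 cpm.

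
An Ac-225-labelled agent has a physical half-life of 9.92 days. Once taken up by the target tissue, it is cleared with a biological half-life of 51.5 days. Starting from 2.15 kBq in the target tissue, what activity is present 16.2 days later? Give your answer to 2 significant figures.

0.56 kBq

1/t_eff = 1/t_phys + 1/t_biol = 1/9.92 + 1/51.5 = 0.12022 per day.
t_eff = 9.92 × 51.5 / (9.92 + 51.5) ≈ 8.3178 days.
Remaining = 2.15 × (1/2)^(16.2/8.3178) = 2.15 × (1/2)^1.9476 ≈ 0.55737 kBq.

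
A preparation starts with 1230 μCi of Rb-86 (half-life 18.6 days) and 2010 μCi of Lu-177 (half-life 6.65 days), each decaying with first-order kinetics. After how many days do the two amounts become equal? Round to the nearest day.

7 days

Set 1230·(1/2)^(t/18.6) = 2010·(1/2)^(t/6.65).
Taking log₂: log₂(1230/2010) = t·(1/18.6 − 1/6.65).
log₂(0.61194) = -0.70854; 1/18.6 − 1/6.65 = -0.096612.
t = -0.70854 / -0.096612 ≈ 7.3338 days.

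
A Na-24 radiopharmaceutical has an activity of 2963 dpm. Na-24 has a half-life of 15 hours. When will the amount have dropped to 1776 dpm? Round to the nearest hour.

Fraction remaining = 1776/2963 ≈ 0.59939.
n = log₂(2963/1776) = ln(1.6684)/ln 2 ≈ 0.73843 half-lives.
t = n × t½ = 0.73843 × 15 ≈ 11.076 hours.

11 hours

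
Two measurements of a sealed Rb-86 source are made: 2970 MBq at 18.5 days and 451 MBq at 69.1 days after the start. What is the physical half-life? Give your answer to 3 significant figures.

18.6 days

Over Δt = 69.1 − 18.5 = 50.6 days, the level fell by a factor of 2970/451 ≈ 6.5854.
n = log₂(6.5854) ≈ 2.7193 half-lives, so t½ = 50.6/2.7193 ≈ 18.608 days.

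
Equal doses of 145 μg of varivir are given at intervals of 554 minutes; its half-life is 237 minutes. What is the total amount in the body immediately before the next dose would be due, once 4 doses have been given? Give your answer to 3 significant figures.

35.7 μg

The 4 doses were given 2216, 1662, 1108, 554 minutes ago.
Total = 145·(1/2)^(2216/237) + 145·(1/2)^(1662/237) + 145·(1/2)^(1108/237) + 145·(1/2)^(554/237)
      = 0.22216 + 1.1229 + 5.6757 + 28.688 ≈ 35.708 μg.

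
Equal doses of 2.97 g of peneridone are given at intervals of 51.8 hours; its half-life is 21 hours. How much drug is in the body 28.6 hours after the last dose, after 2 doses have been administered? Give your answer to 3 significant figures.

The 2 doses were given 80.4, 28.6 hours ago.
Total = 2.97·(1/2)^(80.4/21) + 2.97·(1/2)^(28.6/21)
      = 0.20905 + 1.1555 ≈ 1.3646 g.

1.36 g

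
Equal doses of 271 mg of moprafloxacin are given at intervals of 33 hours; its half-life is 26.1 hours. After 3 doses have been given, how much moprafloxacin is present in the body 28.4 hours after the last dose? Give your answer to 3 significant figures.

The 3 doses were given 94.4, 61.4, 28.4 hours ago.
Total = 271·(1/2)^(94.4/26.1) + 271·(1/2)^(61.4/26.1) + 271·(1/2)^(28.4/26.1)
      = 22.09 + 53.064 + 127.47 ≈ 202.62 mg.

203 mg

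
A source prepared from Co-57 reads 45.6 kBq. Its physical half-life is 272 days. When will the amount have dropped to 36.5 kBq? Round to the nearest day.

87 days

Fraction remaining = 36.5/45.6 ≈ 0.80044.
n = log₂(45.6/36.5) = ln(1.2493)/ln 2 ≈ 0.32114 half-lives.
t = n × t½ = 0.32114 × 272 ≈ 87.349 days.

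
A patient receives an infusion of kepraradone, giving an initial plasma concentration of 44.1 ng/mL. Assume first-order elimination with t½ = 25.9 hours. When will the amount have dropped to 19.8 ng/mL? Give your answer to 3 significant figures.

Fraction remaining = 19.8/44.1 ≈ 0.44898.
n = log₂(44.1/19.8) = ln(2.2273)/ln 2 ≈ 1.1553 half-lives.
t = n × t½ = 1.1553 × 25.9 ≈ 29.922 hours.

29.9 hours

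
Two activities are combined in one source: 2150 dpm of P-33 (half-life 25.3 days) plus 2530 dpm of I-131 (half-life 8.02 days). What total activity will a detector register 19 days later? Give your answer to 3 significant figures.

1770 dpm

P-33: 2150 × (1/2)^(19/25.3) = 2150 × (1/2)^0.75099 ≈ 1277.5 dpm.
I-131: 2530 × (1/2)^(19/8.02) = 2530 × (1/2)^2.3691 ≈ 489.73 dpm.
Total = 1277.5 + 489.73 ≈ 1767.3 dpm.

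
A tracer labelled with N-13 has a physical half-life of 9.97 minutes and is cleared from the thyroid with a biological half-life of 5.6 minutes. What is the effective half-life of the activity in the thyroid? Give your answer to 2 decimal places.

3.59 minutes

1/t_eff = 1/t_phys + 1/t_biol = 1/9.97 + 1/5.6 = 0.27887 per minute.
t_eff = 9.97 × 5.6 / (9.97 + 5.6) ≈ 3.5859 minutes.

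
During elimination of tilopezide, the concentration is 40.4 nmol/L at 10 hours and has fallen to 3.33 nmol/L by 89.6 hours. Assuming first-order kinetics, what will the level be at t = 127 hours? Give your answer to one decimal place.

1.0 nmol/L

Over Δt = 89.6 − 10 = 79.6 hours, the level fell by a factor of 40.4/3.33 ≈ 12.132.
n = log₂(12.132) ≈ 3.6008 half-lives, so t½ = 79.6/3.6008 ≈ 22.106 hours.
From t = 89.6 to t = 127: 3.33 × (1/2)^((127−89.6)/22.106) ≈ 1.0308 nmol/L.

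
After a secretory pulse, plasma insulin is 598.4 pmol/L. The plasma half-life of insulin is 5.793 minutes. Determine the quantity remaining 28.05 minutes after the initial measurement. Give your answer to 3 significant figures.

20.9 pmol/L

Number of half-lives: n = 28.05/5.793 ≈ 4.8421.
Remaining = 598.4 × (1/2)^4.8421 = 598.4 × 0.034866 ≈ 20.864 pmol/L.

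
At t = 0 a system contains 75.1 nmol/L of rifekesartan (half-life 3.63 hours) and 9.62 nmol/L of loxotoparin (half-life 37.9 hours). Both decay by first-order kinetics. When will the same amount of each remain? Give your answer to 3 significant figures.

Set 75.1·(1/2)^(t/3.63) = 9.62·(1/2)^(t/37.9).
Taking log₂: log₂(75.1/9.62) = t·(1/3.63 − 1/37.9).
log₂(7.8067) = 2.9647; 1/3.63 − 1/37.9 = 0.2491.
t = 2.9647 / 0.2491 ≈ 11.902 hours.

11.9 hours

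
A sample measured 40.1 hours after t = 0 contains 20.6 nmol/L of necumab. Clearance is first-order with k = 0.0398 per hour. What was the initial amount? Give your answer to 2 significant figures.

100 nmol/L

t½ = ln 2 / k = 0.69315 / 0.0398 ≈ 17.416 hours.
Number of half-lives elapsed: n = 40.1/17.416 ≈ 2.3025.
A₀ = A × 2^n = 20.6 × 2^2.3025 = 20.6 × 4.9332 ≈ 101.62 nmol/L.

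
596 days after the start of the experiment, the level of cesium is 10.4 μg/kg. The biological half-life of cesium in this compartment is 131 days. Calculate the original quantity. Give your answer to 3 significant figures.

Number of half-lives elapsed: n = 596/131 ≈ 4.5496.
A₀ = A × 2^n = 10.4 × 2^4.5496 = 10.4 × 23.419 ≈ 243.56 μg/kg.

244 μg/kg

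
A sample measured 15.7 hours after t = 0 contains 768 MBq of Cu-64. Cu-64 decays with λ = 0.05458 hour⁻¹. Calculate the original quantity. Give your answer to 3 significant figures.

1810 MBq

t½ = ln 2 / λ = 0.69315 / 0.05458 ≈ 12.7 hours.
Number of half-lives elapsed: n = 15.7/12.7 ≈ 1.2363.
A₀ = A × 2^n = 768 × 2^1.2363 = 768 × 2.3559 ≈ 1809.3 MBq.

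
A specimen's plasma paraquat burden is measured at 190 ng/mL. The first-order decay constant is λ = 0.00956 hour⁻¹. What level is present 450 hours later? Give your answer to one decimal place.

2.6 ng/mL

t½ = ln 2 / λ = 0.69315 / 0.00956 ≈ 72.505 hours.
Number of half-lives: n = 450/72.505 ≈ 6.2065.
Remaining = 190 × (1/2)^6.2065 = 190 × 0.013541 ≈ 2.5729 ng/mL.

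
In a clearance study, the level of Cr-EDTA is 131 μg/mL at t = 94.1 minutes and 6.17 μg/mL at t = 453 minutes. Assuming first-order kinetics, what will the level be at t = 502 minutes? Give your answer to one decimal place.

Over Δt = 453 − 94.1 = 358.9 minutes, the level fell by a factor of 131/6.17 ≈ 21.232.
n = log₂(21.232) ≈ 4.4082 half-lives, so t½ = 358.9/4.4082 ≈ 81.417 minutes.
From t = 453 to t = 502: 6.17 × (1/2)^((502−453)/81.417) ≈ 4.0655 μg/mL.

4.1 μg/mL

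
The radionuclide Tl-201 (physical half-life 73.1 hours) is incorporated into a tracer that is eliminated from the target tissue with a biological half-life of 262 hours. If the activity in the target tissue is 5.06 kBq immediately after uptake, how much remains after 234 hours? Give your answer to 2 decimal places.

0.30 kBq

1/t_eff = 1/t_phys + 1/t_biol = 1/73.1 + 1/262 = 0.017497 per hour.
t_eff = 73.1 × 262 / (73.1 + 262) ≈ 57.154 hours.
Remaining = 5.06 × (1/2)^(234/57.154) = 5.06 × (1/2)^4.0942 ≈ 0.29626 kBq.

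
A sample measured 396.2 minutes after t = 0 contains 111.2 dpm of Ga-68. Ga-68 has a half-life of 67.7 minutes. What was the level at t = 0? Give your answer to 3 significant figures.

Number of half-lives elapsed: n = 396.2/67.7 ≈ 5.8523.
A₀ = A × 2^n = 111.2 × 2^5.8523 = 111.2 × 57.772 ≈ 6424.2 dpm.

6420 dpm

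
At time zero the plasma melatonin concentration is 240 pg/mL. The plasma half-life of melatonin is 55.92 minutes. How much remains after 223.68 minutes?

15 pg/mL

Elapsed time is 4 half-lives (223.68/55.92).
Each half-life halves the amount: 240 × (1/2)^4 = 240/16 = 15 pg/mL.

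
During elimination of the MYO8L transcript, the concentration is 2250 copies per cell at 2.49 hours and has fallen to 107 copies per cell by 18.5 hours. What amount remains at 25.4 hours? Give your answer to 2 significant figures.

Over Δt = 18.5 − 2.49 = 16.01 hours, the level fell by a factor of 2250/107 ≈ 21.028.
n = log₂(21.028) ≈ 4.3942 half-lives, so t½ = 16.01/4.3942 ≈ 3.6434 hours.
From t = 18.5 to t = 25.4: 107 × (1/2)^((25.4−18.5)/3.6434) ≈ 28.793 copies per cell.

29 copies per cell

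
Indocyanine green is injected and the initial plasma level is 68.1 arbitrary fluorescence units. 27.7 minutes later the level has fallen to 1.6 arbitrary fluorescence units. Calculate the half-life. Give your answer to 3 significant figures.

A/A₀ = 1.6/68.1 ≈ 0.023495.
n = log₂(42.562) ≈ 5.4115 half-lives elapsed in 27.7 minutes.
t½ = 27.7/5.4115 ≈ 5.1187 minutes.

5.12 minutes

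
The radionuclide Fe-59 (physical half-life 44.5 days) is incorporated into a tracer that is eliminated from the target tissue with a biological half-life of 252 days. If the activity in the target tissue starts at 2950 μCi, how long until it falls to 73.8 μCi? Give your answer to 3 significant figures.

1/t_eff = 1/t_phys + 1/t_biol = 1/44.5 + 1/252 = 0.02644 per day.
t_eff = 44.5 × 252 / (44.5 + 252) ≈ 37.821 days.
n = log₂(2950/73.8) ≈ 5.321; t = 5.321 × 37.821 ≈ 201.24 days.

201 days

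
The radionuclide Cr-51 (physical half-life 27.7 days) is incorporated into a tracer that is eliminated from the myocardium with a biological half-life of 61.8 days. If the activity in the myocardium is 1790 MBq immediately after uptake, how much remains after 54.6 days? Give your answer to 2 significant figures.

250 MBq

1/t_eff = 1/t_phys + 1/t_biol = 1/27.7 + 1/61.8 = 0.052282 per day.
t_eff = 27.7 × 61.8 / (27.7 + 61.8) ≈ 19.127 days.
Remaining = 1790 × (1/2)^(54.6/19.127) = 1790 × (1/2)^2.8546 ≈ 247.47 MBq.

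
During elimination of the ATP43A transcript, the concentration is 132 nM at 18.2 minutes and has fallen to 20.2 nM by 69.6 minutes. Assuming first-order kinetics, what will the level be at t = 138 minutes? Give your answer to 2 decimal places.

Over Δt = 69.6 − 18.2 = 51.4 minutes, the level fell by a factor of 132/20.2 ≈ 6.5347.
n = log₂(6.5347) ≈ 2.7081 half-lives, so t½ = 51.4/2.7081 ≈ 18.98 minutes.
From t = 69.6 to t = 138: 20.2 × (1/2)^((138−69.6)/18.98) ≈ 1.6615 nM.

1.66 nM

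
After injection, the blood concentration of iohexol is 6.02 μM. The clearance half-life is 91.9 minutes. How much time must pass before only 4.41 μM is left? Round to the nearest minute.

41 minutes

Fraction remaining = 4.41/6.02 ≈ 0.73256.
n = log₂(6.02/4.41) = ln(1.3651)/ln 2 ≈ 0.44898 half-lives.
t = n × t½ = 0.44898 × 91.9 ≈ 41.262 minutes.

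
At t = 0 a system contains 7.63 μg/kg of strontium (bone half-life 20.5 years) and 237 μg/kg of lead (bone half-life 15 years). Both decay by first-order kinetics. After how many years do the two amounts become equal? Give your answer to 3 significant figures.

Set 7.63·(1/2)^(t/20.5) = 237·(1/2)^(t/15).
Taking log₂: log₂(7.63/237) = t·(1/20.5 − 1/15).
log₂(0.032194) = -4.9571; 1/20.5 − 1/15 = -0.017886.
t = -4.9571 / -0.017886 ≈ 277.14 years.

277 years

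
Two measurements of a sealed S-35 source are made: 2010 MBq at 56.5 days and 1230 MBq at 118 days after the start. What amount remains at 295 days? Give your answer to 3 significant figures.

299 MBq

Over Δt = 118 − 56.5 = 61.5 days, the level fell by a factor of 2010/1230 ≈ 1.6341.
n = log₂(1.6341) ≈ 0.70854 half-lives, so t½ = 61.5/0.70854 ≈ 86.799 days.
From t = 118 to t = 295: 1230 × (1/2)^((295−118)/86.799) ≈ 299.26 MBq.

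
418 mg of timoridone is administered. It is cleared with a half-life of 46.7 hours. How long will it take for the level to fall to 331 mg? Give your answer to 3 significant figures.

Fraction remaining = 331/418 ≈ 0.79187.
n = log₂(418/331) = ln(1.2628)/ln 2 ≈ 0.33667 half-lives.
t = n × t½ = 0.33667 × 46.7 ≈ 15.723 hours.

15.7 hours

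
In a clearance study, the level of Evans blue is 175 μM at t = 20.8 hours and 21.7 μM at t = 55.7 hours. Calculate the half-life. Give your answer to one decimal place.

11.6 hours

Over Δt = 55.7 − 20.8 = 34.9 hours, the level fell by a factor of 175/21.7 ≈ 8.0645.
n = log₂(8.0645) ≈ 3.0116 half-lives, so t½ = 34.9/3.0116 ≈ 11.589 hours.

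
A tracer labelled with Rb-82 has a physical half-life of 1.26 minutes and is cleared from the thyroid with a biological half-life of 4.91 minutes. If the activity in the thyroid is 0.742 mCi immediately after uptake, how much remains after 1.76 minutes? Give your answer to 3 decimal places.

1/t_eff = 1/t_phys + 1/t_biol = 1/1.26 + 1/4.91 = 0.99732 per minute.
t_eff = 1.26 × 4.91 / (1.26 + 4.91) ≈ 1.0027 minutes.
Remaining = 0.742 × (1/2)^(1.76/1.0027) = 0.742 × (1/2)^1.7553 ≈ 0.21979 mCi.

0.220 mCi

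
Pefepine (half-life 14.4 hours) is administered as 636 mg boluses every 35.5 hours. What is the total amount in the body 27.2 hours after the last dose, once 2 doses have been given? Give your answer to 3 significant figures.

The 2 doses were given 62.7, 27.2 hours ago.
Total = 636·(1/2)^(62.7/14.4) + 636·(1/2)^(27.2/14.4)
      = 31.097 + 171.73 ≈ 202.83 mg.

203 mg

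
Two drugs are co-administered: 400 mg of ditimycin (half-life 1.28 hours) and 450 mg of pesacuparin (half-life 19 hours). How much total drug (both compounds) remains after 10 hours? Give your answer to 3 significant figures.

ditimycin: 400 × (1/2)^(10/1.28) = 400 × (1/2)^7.8125 ≈ 1.7794 mg.
pesacuparin: 450 × (1/2)^(10/19) = 450 × (1/2)^0.52632 ≈ 312.45 mg.
Total = 1.7794 + 312.45 ≈ 314.23 mg.

314 mg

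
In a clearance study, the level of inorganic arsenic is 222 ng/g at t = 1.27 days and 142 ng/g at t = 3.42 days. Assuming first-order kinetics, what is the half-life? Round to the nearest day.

3 days

Over Δt = 3.42 − 1.27 = 2.15 days, the level fell by a factor of 222/142 ≈ 1.5634.
n = log₂(1.5634) ≈ 0.64467 half-lives, so t½ = 2.15/0.64467 ≈ 3.335 days.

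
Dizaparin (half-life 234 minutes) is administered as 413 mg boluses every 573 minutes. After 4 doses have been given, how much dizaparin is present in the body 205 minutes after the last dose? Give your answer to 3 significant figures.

275 mg

The 4 doses were given 1924, 1351, 778, 205 minutes ago.
Total = 413·(1/2)^(1924/234) + 413·(1/2)^(1351/234) + 413·(1/2)^(778/234) + 413·(1/2)^(205/234)
      = 1.383 + 7.5501 + 41.218 + 225.02 ≈ 275.17 mg.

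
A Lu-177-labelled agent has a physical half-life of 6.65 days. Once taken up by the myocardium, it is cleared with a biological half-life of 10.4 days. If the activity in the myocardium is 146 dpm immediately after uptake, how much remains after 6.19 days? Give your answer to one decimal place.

50.7 dpm

1/t_eff = 1/t_phys + 1/t_biol = 1/6.65 + 1/10.4 = 0.24653 per day.
t_eff = 6.65 × 10.4 / (6.65 + 10.4) ≈ 4.0563 days.
Remaining = 146 × (1/2)^(6.19/4.0563) = 146 × (1/2)^1.526 ≈ 50.696 dpm.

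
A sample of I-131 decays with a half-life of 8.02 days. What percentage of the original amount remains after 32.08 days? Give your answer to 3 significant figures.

6.25%

n = 32.08/8.02 ≈ 4 half-lives.
Fraction remaining = (1/2)^4 ≈ 0.0625, i.e. 6.25%.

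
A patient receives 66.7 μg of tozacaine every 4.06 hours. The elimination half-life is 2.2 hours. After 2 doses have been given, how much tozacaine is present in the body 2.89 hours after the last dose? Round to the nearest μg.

34 μg

The 2 doses were given 6.95, 2.89 hours ago.
Total = 66.7·(1/2)^(6.95/2.2) + 66.7·(1/2)^(2.89/2.2)
      = 7.467 + 26.834 ≈ 34.301 μg.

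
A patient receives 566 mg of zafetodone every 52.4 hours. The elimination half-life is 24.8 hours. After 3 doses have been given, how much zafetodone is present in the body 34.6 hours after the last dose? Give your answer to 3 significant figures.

276 mg

The 3 doses were given 139.4, 87, 34.6 hours ago.
Total = 566·(1/2)^(139.4/24.8) + 566·(1/2)^(87/24.8) + 566·(1/2)^(34.6/24.8)
      = 11.501 + 49.749 + 215.19 ≈ 276.44 mg.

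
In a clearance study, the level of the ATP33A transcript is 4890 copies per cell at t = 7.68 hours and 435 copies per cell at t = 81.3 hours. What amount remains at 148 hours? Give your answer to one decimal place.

Over Δt = 81.3 − 7.68 = 73.62 hours, the level fell by a factor of 4890/435 ≈ 11.241.
n = log₂(11.241) ≈ 3.4907 half-lives, so t½ = 73.62/3.4907 ≈ 21.09 hours.
From t = 81.3 to t = 148: 435 × (1/2)^((148−81.3)/21.09) ≈ 48.578 copies per cell.

48.6 copies per cell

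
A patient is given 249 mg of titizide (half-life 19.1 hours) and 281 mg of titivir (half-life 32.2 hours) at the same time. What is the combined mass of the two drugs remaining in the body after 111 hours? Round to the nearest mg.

titizide: 249 × (1/2)^(111/19.1) = 249 × (1/2)^5.8115 ≈ 4.4336 mg.
titivir: 281 × (1/2)^(111/32.2) = 281 × (1/2)^3.4472 ≈ 25.763 mg.
Total = 4.4336 + 25.763 ≈ 30.196 mg.

30 mg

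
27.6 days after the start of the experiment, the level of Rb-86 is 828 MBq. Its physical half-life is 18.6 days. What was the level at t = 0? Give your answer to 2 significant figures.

Number of half-lives elapsed: n = 27.6/18.6 ≈ 1.4839.
A₀ = A × 2^n = 828 × 2^1.4839 = 828 × 2.797 ≈ 2315.9 MBq.

2300 MBq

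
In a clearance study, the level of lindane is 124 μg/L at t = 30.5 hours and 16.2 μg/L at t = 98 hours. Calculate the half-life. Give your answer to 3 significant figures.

Over Δt = 98 − 30.5 = 67.5 hours, the level fell by a factor of 124/16.2 ≈ 7.6543.
n = log₂(7.6543) ≈ 2.9363 half-lives, so t½ = 67.5/2.9363 ≈ 22.988 hours.

23.0 hours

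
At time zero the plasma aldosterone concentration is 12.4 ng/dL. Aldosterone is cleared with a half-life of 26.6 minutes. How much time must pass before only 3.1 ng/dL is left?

53.2 minutes

3.1/12.4 = 1/4, so 2 half-lives have elapsed.
t = 2 × 26.6 = 53.2 minutes.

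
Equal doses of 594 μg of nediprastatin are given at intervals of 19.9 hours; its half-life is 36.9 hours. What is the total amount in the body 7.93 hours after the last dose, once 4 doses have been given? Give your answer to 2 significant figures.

The 4 doses were given 67.63, 47.73, 27.83, 7.93 hours ago.
Total = 594·(1/2)^(67.63/36.9) + 594·(1/2)^(47.73/36.9) + 594·(1/2)^(27.83/36.9) + 594·(1/2)^(7.93/36.9)
      = 166.75 + 242.33 + 352.17 + 511.79 ≈ 1273 μg.

1300 μg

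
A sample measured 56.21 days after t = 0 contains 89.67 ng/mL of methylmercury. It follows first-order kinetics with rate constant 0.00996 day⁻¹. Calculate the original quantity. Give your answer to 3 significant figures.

t½ = ln 2 / k = 0.69315 / 0.00996 ≈ 69.593 days.
Number of half-lives elapsed: n = 56.21/69.593 ≈ 0.8077.
A₀ = A × 2^n = 89.67 × 2^0.8077 = 89.67 × 1.7504 ≈ 156.96 ng/mL.

157 ng/mL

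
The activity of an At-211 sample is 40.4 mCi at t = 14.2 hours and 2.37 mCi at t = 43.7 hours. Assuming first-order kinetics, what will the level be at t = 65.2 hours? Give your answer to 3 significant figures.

Over Δt = 43.7 − 14.2 = 29.5 hours, the level fell by a factor of 40.4/2.37 ≈ 17.046.
n = log₂(17.046) ≈ 4.0914 half-lives, so t½ = 29.5/4.0914 ≈ 7.2103 hours.
From t = 43.7 to t = 65.2: 2.37 × (1/2)^((65.2−43.7)/7.2103) ≈ 0.3 mCi.

0.300 mCi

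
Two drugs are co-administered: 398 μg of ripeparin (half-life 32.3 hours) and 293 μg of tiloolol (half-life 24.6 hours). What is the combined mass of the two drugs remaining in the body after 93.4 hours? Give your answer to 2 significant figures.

75 μg

ripeparin: 398 × (1/2)^(93.4/32.3) = 398 × (1/2)^2.8916 ≈ 53.631 μg.
tiloolol: 293 × (1/2)^(93.4/24.6) = 293 × (1/2)^3.7967 ≈ 21.083 μg.
Total = 53.631 + 21.083 ≈ 74.714 μg.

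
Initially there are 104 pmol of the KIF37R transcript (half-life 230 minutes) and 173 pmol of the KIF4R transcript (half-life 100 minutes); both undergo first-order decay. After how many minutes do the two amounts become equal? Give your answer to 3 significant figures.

Set 104·(1/2)^(t/230) = 173·(1/2)^(t/100).
Taking log₂: log₂(104/173) = t·(1/230 − 1/100).
log₂(0.60116) = -0.73419; 1/230 − 1/100 = -0.0056522.
t = -0.73419 / -0.0056522 ≈ 129.89 minutes.

130 minutes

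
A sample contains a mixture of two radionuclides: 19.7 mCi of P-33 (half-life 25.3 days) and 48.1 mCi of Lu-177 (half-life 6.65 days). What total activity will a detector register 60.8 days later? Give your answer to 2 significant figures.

3.8 mCi

P-33: 19.7 × (1/2)^(60.8/25.3) = 19.7 × (1/2)^2.4032 ≈ 3.7243 mCi.
Lu-177: 48.1 × (1/2)^(60.8/6.65) = 48.1 × (1/2)^9.1429 ≈ 0.085088 mCi.
Total = 3.7243 + 0.085088 ≈ 3.8094 mCi.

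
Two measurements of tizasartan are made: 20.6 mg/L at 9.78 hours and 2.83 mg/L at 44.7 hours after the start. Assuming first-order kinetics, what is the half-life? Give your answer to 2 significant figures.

12 hours

Over Δt = 44.7 − 9.78 = 34.92 hours, the level fell by a factor of 20.6/2.83 ≈ 7.2792.
n = log₂(7.2792) ≈ 2.8638 half-lives, so t½ = 34.92/2.8638 ≈ 12.194 hours.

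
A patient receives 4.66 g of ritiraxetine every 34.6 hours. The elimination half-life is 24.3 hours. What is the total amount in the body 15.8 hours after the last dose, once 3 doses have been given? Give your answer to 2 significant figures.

The 3 doses were given 85, 50.4, 15.8 hours ago.
Total = 4.66·(1/2)^(85/24.3) + 4.66·(1/2)^(50.4/24.3) + 4.66·(1/2)^(15.8/24.3)
      = 0.41248 + 1.1067 + 2.9693 ≈ 4.4885 g.

4.5 g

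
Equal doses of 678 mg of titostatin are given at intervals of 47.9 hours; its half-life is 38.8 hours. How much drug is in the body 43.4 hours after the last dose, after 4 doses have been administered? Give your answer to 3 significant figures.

The 4 doses were given 187.1, 139.2, 91.3, 43.4 hours ago.
Total = 678·(1/2)^(187.1/38.8) + 678·(1/2)^(139.2/38.8) + 678·(1/2)^(91.3/38.8) + 678·(1/2)^(43.4/38.8)
      = 23.967 + 56.396 + 132.7 + 312.26 ≈ 525.32 mg.

525 mg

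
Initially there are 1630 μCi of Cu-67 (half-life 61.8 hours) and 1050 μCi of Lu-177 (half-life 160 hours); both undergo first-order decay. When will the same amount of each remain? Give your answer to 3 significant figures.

63.9 hours

Set 1630·(1/2)^(t/61.8) = 1050·(1/2)^(t/160).
Taking log₂: log₂(1630/1050) = t·(1/61.8 − 1/160).
log₂(1.5524) = 0.63448; 1/61.8 − 1/160 = 0.0099312.
t = 0.63448 / 0.0099312 ≈ 63.888 hours.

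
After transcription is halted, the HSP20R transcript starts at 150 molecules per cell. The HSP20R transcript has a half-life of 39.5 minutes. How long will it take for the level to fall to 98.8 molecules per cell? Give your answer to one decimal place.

23.8 minutes

Fraction remaining = 98.8/150 ≈ 0.65867.
n = log₂(150/98.8) = ln(1.5182)/ln 2 ≈ 0.60238 half-lives.
t = n × t½ = 0.60238 × 39.5 ≈ 23.794 minutes.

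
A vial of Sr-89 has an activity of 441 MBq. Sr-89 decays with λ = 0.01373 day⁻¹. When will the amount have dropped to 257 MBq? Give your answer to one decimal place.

39.3 days

t½ = ln 2 / λ = 0.69315 / 0.01373 ≈ 50.484 days.
Fraction remaining = 257/441 ≈ 0.58277.
n = log₂(441/257) = ln(1.716)/ln 2 ≈ 0.77901 half-lives.
t = n × t½ = 0.77901 × 50.484 ≈ 39.328 days.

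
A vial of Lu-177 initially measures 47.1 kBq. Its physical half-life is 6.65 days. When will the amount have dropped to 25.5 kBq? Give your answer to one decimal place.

Fraction remaining = 25.5/47.1 ≈ 0.5414.
n = log₂(47.1/25.5) = ln(1.8471)/ln 2 ≈ 0.88523 half-lives.
t = n × t½ = 0.88523 × 6.65 ≈ 5.8868 days.

5.9 days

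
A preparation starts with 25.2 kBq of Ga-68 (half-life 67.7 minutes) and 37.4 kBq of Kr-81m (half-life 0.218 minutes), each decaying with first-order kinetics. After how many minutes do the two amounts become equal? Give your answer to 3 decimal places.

0.125 minutes

Set 25.2·(1/2)^(t/67.7) = 37.4·(1/2)^(t/0.218).
Taking log₂: log₂(25.2/37.4) = t·(1/67.7 − 1/0.218).
log₂(0.6738) = -0.56961; 1/67.7 − 1/0.218 = -4.5724.
t = -0.56961 / -4.5724 ≈ 0.12458 minutes.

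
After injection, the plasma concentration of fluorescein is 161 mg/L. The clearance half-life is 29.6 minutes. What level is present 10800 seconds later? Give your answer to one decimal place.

2.4 mg/L

Convert the elapsed time: 10800 seconds = 180 minutes.
Number of half-lives: n = 180/29.6 ≈ 6.0811.
Remaining = 161 × (1/2)^6.0811 = 161 × 0.014771 ≈ 2.3781 mg/L.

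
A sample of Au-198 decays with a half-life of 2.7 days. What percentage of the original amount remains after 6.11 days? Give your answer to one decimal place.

20.8%

n = 6.11/2.7 ≈ 2.263 half-lives.
Fraction remaining = (1/2)^2.263 ≈ 0.20834, i.e. 20.834%.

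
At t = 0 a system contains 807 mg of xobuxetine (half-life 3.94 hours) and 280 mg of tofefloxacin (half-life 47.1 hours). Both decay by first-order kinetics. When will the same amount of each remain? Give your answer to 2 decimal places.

6.57 hours

Set 807·(1/2)^(t/3.94) = 280·(1/2)^(t/47.1).
Taking log₂: log₂(807/280) = t·(1/3.94 − 1/47.1).
log₂(2.8821) = 1.5271; 1/3.94 − 1/47.1 = 0.23258.
t = 1.5271 / 0.23258 ≈ 6.5662 hours.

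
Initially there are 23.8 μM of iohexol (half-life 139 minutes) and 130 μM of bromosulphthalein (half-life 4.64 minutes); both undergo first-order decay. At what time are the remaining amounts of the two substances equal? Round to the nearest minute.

12 minutes

Set 23.8·(1/2)^(t/139) = 130·(1/2)^(t/4.64).
Taking log₂: log₂(23.8/130) = t·(1/139 − 1/4.64).
log₂(0.18308) = -2.4495; 1/139 − 1/4.64 = -0.20832.
t = -2.4495 / -0.20832 ≈ 11.758 minutes.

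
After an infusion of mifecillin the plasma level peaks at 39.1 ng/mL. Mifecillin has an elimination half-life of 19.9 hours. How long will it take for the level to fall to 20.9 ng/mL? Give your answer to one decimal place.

18.0 hours

Fraction remaining = 20.9/39.1 ≈ 0.53453.
n = log₂(39.1/20.9) = ln(1.8708)/ln 2 ≈ 0.90367 half-lives.
t = n × t½ = 0.90367 × 19.9 ≈ 17.983 hours.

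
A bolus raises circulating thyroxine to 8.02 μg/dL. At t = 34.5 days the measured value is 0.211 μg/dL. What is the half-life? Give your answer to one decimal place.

A/A₀ = 0.211/8.02 ≈ 0.026309.
n = log₂(38.009) ≈ 5.2483 half-lives elapsed in 34.5 days.
t½ = 34.5/5.2483 ≈ 6.5736 days.

6.6 days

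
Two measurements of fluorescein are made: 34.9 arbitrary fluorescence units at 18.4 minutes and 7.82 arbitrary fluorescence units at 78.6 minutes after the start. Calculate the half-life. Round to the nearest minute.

Over Δt = 78.6 − 18.4 = 60.2 minutes, the level fell by a factor of 34.9/7.82 ≈ 4.4629.
n = log₂(4.4629) ≈ 2.158 half-lives, so t½ = 60.2/2.158 ≈ 27.896 minutes.

28 minutes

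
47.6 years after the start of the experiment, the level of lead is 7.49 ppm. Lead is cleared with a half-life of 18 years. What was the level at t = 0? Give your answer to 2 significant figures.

Number of half-lives elapsed: n = 47.6/18 ≈ 2.6444.
A₀ = A × 2^n = 7.49 × 2^2.6444 = 7.49 × 6.2525 ≈ 46.832 ppm.

47 ppm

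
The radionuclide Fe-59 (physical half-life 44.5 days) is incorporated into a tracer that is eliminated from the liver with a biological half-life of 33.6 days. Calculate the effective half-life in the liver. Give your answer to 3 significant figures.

19.1 days

1/t_eff = 1/t_phys + 1/t_biol = 1/44.5 + 1/33.6 = 0.052234 per day.
t_eff = 44.5 × 33.6 / (44.5 + 33.6) ≈ 19.145 days.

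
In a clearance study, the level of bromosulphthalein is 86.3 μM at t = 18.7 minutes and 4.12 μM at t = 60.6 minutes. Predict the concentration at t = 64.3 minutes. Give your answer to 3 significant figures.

3.15 μM

Over Δt = 60.6 − 18.7 = 41.9 minutes, the level fell by a factor of 86.3/4.12 ≈ 20.947.
n = log₂(20.947) ≈ 4.3886 half-lives, so t½ = 41.9/4.3886 ≈ 9.5474 minutes.
From t = 60.6 to t = 64.3: 4.12 × (1/2)^((64.3−60.6)/9.5474) ≈ 3.1495 μM.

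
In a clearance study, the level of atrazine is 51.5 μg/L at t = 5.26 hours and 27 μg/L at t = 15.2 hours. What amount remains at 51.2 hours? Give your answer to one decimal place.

2.6 μg/L

Over Δt = 15.2 − 5.26 = 9.94 hours, the level fell by a factor of 51.5/27 ≈ 1.9074.
n = log₂(1.9074) ≈ 0.93161 half-lives, so t½ = 9.94/0.93161 ≈ 10.67 hours.
From t = 15.2 to t = 51.2: 27 × (1/2)^((51.2−15.2)/10.67) ≈ 2.6042 μg/L.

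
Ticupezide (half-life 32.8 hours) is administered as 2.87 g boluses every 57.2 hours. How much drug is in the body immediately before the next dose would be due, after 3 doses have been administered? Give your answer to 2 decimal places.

The 3 doses were given 171.6, 114.4, 57.2 hours ago.
Total = 2.87·(1/2)^(171.6/32.8) + 2.87·(1/2)^(114.4/32.8) + 2.87·(1/2)^(57.2/32.8)
      = 0.07638 + 0.25583 + 0.85687 ≈ 1.1891 g.

1.19 g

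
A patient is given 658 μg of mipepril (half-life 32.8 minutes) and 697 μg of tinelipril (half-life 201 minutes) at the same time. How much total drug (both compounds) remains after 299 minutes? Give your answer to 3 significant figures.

mipepril: 658 × (1/2)^(299/32.8) = 658 × (1/2)^9.1159 ≈ 1.186 μg.
tinelipril: 697 × (1/2)^(299/201) = 697 × (1/2)^1.4876 ≈ 248.56 μg.
Total = 1.186 + 248.56 ≈ 249.75 μg.

250 μg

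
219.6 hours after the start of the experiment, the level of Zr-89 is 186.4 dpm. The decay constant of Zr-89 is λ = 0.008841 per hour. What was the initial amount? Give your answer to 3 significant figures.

1300 dpm

t½ = ln 2 / λ = 0.69315 / 0.008841 ≈ 78.401 hours.
Number of half-lives elapsed: n = 219.6/78.401 ≈ 2.801.
A₀ = A × 2^n = 186.4 × 2^2.801 = 186.4 × 6.9691 ≈ 1299 dpm.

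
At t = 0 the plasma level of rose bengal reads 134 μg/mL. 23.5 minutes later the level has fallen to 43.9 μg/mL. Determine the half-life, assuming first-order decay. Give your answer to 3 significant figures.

A/A₀ = 43.9/134 ≈ 0.32761.
n = log₂(3.0524) ≈ 1.6099 half-lives elapsed in 23.5 minutes.
t½ = 23.5/1.6099 ≈ 14.597 minutes.

14.6 minutes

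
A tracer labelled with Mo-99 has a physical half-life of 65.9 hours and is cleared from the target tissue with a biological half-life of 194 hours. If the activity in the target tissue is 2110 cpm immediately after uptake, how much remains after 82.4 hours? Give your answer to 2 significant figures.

660 cpm

1/t_eff = 1/t_phys + 1/t_biol = 1/65.9 + 1/194 = 0.020329 per hour.
t_eff = 65.9 × 194 / (65.9 + 194) ≈ 49.19 hours.
Remaining = 2110 × (1/2)^(82.4/49.19) = 2110 × (1/2)^1.6751 ≈ 660.72 cpm.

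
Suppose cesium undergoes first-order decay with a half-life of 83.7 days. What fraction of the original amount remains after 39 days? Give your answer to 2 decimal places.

n = 39/83.7 ≈ 0.46595 half-lives.
Fraction remaining = (1/2)^0.46595 ≈ 0.72399.

0.72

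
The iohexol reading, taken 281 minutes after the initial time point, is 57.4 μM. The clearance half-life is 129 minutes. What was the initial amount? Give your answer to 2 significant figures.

Number of half-lives elapsed: n = 281/129 ≈ 2.1783.
A₀ = A × 2^n = 57.4 × 2^2.1783 = 57.4 × 4.5262 ≈ 259.8 μM.

260 μM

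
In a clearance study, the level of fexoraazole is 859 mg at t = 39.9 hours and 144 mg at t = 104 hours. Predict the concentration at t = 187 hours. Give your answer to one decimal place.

14.3 mg

Over Δt = 104 − 39.9 = 64.1 hours, the level fell by a factor of 859/144 ≈ 5.9653.
n = log₂(5.9653) ≈ 2.5766 half-lives, so t½ = 64.1/2.5766 ≈ 24.878 hours.
From t = 104 to t = 187: 144 × (1/2)^((187−104)/24.878) ≈ 14.257 mg.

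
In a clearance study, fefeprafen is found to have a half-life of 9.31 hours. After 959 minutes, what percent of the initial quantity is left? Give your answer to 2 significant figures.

30%

959 minutes = 15.9833 hours.
n = 15.9833/9.31 ≈ 1.7168 half-lives.
Fraction remaining = (1/2)^1.7168 ≈ 0.30422, i.e. 30.422%.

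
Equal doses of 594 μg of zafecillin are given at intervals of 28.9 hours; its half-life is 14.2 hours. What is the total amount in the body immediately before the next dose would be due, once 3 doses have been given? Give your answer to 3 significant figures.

The 3 doses were given 86.7, 57.8, 28.9 hours ago.
Total = 594·(1/2)^(86.7/14.2) + 594·(1/2)^(57.8/14.2) + 594·(1/2)^(28.9/14.2)
      = 8.626 + 35.356 + 144.92 ≈ 188.9 μg.

189 μg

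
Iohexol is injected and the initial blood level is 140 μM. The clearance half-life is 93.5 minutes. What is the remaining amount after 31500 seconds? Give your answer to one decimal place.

Convert the elapsed time: 31500 seconds = 525 minutes.
Number of half-lives: n = 525/93.5 ≈ 5.615.
Remaining = 140 × (1/2)^5.615 = 140 × 0.020404 ≈ 2.8566 μM.

2.9 μM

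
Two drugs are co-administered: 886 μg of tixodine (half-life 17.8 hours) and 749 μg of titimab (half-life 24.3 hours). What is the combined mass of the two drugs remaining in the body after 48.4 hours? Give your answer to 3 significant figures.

tixodine: 886 × (1/2)^(48.4/17.8) = 886 × (1/2)^2.7191 ≈ 134.56 μg.
titimab: 749 × (1/2)^(48.4/24.3) = 749 × (1/2)^1.9918 ≈ 188.32 μg.
Total = 134.56 + 188.32 ≈ 322.88 μg.

323 μg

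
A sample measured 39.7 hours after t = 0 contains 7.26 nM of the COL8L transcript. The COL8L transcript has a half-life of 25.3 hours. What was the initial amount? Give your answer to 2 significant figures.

22 nM

Number of half-lives elapsed: n = 39.7/25.3 ≈ 1.5692.
A₀ = A × 2^n = 7.26 × 2^1.5692 = 7.26 × 2.9673 ≈ 21.543 nM.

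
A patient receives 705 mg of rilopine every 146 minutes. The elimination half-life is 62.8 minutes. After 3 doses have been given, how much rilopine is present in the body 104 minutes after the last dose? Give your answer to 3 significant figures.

277 mg

The 3 doses were given 396, 250, 104 minutes ago.
Total = 705·(1/2)^(396/62.8) + 705·(1/2)^(250/62.8) + 705·(1/2)^(104/62.8)
      = 8.912 + 44.65 + 223.7 ≈ 277.26 mg.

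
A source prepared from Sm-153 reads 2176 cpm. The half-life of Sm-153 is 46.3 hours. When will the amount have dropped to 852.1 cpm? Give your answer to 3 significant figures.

62.6 hours

Fraction remaining = 852.1/2176 ≈ 0.39159.
n = log₂(2176/852.1) = ln(2.5537)/ln 2 ≈ 1.3526 half-lives.
t = n × t½ = 1.3526 × 46.3 ≈ 62.625 hours.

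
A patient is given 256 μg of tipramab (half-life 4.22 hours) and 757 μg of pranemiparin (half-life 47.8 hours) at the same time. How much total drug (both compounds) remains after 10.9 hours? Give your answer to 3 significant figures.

tipramab: 256 × (1/2)^(10.9/4.22) = 256 × (1/2)^2.5829 ≈ 42.727 μg.
pranemiparin: 757 × (1/2)^(10.9/47.8) = 757 × (1/2)^0.22803 ≈ 646.33 μg.
Total = 42.727 + 646.33 ≈ 689.05 μg.

689 μg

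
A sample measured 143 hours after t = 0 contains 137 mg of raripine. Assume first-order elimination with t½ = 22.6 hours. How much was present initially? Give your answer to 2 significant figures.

Number of half-lives elapsed: n = 143/22.6 ≈ 6.3274.
A₀ = A × 2^n = 137 × 2^6.3274 = 137 × 80.306 ≈ 11002 mg.

11000 mg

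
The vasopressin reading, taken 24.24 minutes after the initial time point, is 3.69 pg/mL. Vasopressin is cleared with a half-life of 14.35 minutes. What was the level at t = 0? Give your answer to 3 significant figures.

11.9 pg/mL

Number of half-lives elapsed: n = 24.24/14.35 ≈ 1.6892.
A₀ = A × 2^n = 3.69 × 2^1.6892 = 3.69 × 3.2248 ≈ 11.899 pg/mL.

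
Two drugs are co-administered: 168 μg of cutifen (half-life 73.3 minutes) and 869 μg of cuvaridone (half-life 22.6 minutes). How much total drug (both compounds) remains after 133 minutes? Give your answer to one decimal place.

62.5 μg

cutifen: 168 × (1/2)^(133/73.3) = 168 × (1/2)^1.8145 ≈ 47.764 μg.
cuvaridone: 869 × (1/2)^(133/22.6) = 869 × (1/2)^5.885 ≈ 14.705 μg.
Total = 47.764 + 14.705 ≈ 62.469 μg.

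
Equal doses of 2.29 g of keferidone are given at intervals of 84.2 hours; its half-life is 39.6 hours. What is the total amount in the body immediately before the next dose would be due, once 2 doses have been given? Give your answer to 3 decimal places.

0.645 g

The 2 doses were given 168.4, 84.2 hours ago.
Total = 2.29·(1/2)^(168.4/39.6) + 2.29·(1/2)^(84.2/39.6)
      = 0.12014 + 0.52453 ≈ 0.64467 g.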